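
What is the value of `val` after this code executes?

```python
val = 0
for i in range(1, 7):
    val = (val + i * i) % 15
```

Let's trace through this code step by step.

Initialize: val = 0
Entering loop: for i in range(1, 7):

After execution: val = 1
1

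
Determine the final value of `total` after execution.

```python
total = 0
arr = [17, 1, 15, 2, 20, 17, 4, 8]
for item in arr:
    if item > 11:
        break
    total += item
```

Let's trace through this code step by step.

Initialize: total = 0
Initialize: arr = [17, 1, 15, 2, 20, 17, 4, 8]
Entering loop: for item in arr:

After execution: total = 0
0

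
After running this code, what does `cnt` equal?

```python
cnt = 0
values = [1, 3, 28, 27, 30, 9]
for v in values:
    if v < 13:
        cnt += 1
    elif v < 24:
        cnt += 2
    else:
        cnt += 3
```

Let's trace through this code step by step.

Initialize: cnt = 0
Initialize: values = [1, 3, 28, 27, 30, 9]
Entering loop: for v in values:

After execution: cnt = 12
12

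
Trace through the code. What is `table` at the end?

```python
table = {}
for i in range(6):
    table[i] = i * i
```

Let's trace through this code step by step.

Initialize: table = {}
Entering loop: for i in range(6):

After execution: table = {0: 0, 1: 1, 2: 4, 3: 9, 4: 16, 5: 25}
{0: 0, 1: 1, 2: 4, 3: 9, 4: 16, 5: 25}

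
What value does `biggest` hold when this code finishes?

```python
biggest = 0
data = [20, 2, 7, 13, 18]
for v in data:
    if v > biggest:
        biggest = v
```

Let's trace through this code step by step.

Initialize: biggest = 0
Initialize: data = [20, 2, 7, 13, 18]
Entering loop: for v in data:

After execution: biggest = 20
20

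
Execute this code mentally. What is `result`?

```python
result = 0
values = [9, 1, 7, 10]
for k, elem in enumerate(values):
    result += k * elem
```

Let's trace through this code step by step.

Initialize: result = 0
Initialize: values = [9, 1, 7, 10]
Entering loop: for k, elem in enumerate(values):

After execution: result = 45
45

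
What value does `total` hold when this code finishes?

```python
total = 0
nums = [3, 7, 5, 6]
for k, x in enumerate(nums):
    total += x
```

Let's trace through this code step by step.

Initialize: total = 0
Initialize: nums = [3, 7, 5, 6]
Entering loop: for k, x in enumerate(nums):

After execution: total = 21
21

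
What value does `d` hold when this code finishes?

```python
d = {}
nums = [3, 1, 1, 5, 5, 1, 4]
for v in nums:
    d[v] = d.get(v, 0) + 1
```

Let's trace through this code step by step.

Initialize: d = {}
Initialize: nums = [3, 1, 1, 5, 5, 1, 4]
Entering loop: for v in nums:

After execution: d = {3: 1, 1: 3, 5: 2, 4: 1}
{3: 1, 1: 3, 5: 2, 4: 1}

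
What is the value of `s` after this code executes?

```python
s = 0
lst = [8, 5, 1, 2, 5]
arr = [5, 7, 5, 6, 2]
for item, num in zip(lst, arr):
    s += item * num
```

Let's trace through this code step by step.

Initialize: s = 0
Initialize: lst = [8, 5, 1, 2, 5]
Initialize: arr = [5, 7, 5, 6, 2]
Entering loop: for item, num in zip(lst, arr):

After execution: s = 102
102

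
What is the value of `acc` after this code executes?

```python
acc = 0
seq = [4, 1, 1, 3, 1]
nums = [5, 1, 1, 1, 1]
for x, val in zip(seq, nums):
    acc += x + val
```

Let's trace through this code step by step.

Initialize: acc = 0
Initialize: seq = [4, 1, 1, 3, 1]
Initialize: nums = [5, 1, 1, 1, 1]
Entering loop: for x, val in zip(seq, nums):

After execution: acc = 19
19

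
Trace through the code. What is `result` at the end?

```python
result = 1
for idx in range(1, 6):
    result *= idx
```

Let's trace through this code step by step.

Initialize: result = 1
Entering loop: for idx in range(1, 6):

After execution: result = 120
120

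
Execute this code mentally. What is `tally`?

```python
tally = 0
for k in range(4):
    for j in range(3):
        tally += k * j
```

Let's trace through this code step by step.

Initialize: tally = 0
Entering loop: for k in range(4):

After execution: tally = 18
18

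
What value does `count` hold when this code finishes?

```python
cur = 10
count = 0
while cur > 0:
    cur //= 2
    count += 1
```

Let's trace through this code step by step.

Initialize: cur = 10
Initialize: count = 0
Entering loop: while cur > 0:

After execution: count = 4
4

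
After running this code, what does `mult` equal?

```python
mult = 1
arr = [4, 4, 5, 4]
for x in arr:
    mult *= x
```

Let's trace through this code step by step.

Initialize: mult = 1
Initialize: arr = [4, 4, 5, 4]
Entering loop: for x in arr:

After execution: mult = 320
320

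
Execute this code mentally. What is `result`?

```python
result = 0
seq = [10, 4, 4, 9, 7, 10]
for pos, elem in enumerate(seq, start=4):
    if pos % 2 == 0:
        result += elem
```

Let's trace through this code step by step.

Initialize: result = 0
Initialize: seq = [10, 4, 4, 9, 7, 10]
Entering loop: for pos, elem in enumerate(seq, start=4):

After execution: result = 21
21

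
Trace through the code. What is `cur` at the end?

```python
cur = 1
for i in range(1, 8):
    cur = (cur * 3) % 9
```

Let's trace through this code step by step.

Initialize: cur = 1
Entering loop: for i in range(1, 8):

After execution: cur = 0
0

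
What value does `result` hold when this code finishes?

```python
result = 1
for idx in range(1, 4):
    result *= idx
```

Let's trace through this code step by step.

Initialize: result = 1
Entering loop: for idx in range(1, 4):

After execution: result = 6
6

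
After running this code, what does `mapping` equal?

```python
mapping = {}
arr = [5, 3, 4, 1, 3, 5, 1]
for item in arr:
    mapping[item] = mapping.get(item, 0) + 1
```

Let's trace through this code step by step.

Initialize: mapping = {}
Initialize: arr = [5, 3, 4, 1, 3, 5, 1]
Entering loop: for item in arr:

After execution: mapping = {5: 2, 3: 2, 4: 1, 1: 2}
{5: 2, 3: 2, 4: 1, 1: 2}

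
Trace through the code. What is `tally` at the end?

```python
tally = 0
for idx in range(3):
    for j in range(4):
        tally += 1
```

Let's trace through this code step by step.

Initialize: tally = 0
Entering loop: for idx in range(3):

After execution: tally = 12
12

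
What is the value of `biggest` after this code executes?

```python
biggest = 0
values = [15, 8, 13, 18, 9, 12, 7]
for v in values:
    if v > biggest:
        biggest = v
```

Let's trace through this code step by step.

Initialize: biggest = 0
Initialize: values = [15, 8, 13, 18, 9, 12, 7]
Entering loop: for v in values:

After execution: biggest = 18
18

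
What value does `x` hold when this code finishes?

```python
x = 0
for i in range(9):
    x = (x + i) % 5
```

Let's trace through this code step by step.

Initialize: x = 0
Entering loop: for i in range(9):

After execution: x = 1
1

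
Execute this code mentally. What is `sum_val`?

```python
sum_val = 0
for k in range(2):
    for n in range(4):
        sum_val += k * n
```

Let's trace through this code step by step.

Initialize: sum_val = 0
Entering loop: for k in range(2):

After execution: sum_val = 6
6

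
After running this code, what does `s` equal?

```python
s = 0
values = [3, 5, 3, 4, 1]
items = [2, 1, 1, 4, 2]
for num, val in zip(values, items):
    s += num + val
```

Let's trace through this code step by step.

Initialize: s = 0
Initialize: values = [3, 5, 3, 4, 1]
Initialize: items = [2, 1, 1, 4, 2]
Entering loop: for num, val in zip(values, items):

After execution: s = 26
26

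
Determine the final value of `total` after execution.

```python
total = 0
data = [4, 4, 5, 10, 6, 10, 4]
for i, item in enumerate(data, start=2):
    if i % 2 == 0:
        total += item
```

Let's trace through this code step by step.

Initialize: total = 0
Initialize: data = [4, 4, 5, 10, 6, 10, 4]
Entering loop: for i, item in enumerate(data, start=2):

After execution: total = 19
19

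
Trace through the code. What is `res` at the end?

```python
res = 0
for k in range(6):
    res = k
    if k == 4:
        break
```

Let's trace through this code step by step.

Initialize: res = 0
Entering loop: for k in range(6):

After execution: res = 4
4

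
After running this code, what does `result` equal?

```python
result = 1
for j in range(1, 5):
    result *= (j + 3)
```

Let's trace through this code step by step.

Initialize: result = 1
Entering loop: for j in range(1, 5):

After execution: result = 840
840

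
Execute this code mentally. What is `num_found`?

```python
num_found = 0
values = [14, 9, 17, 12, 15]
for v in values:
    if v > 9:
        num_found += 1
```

Let's trace through this code step by step.

Initialize: num_found = 0
Initialize: values = [14, 9, 17, 12, 15]
Entering loop: for v in values:

After execution: num_found = 4
4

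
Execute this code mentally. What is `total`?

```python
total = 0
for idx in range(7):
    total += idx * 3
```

Let's trace through this code step by step.

Initialize: total = 0
Entering loop: for idx in range(7):

After execution: total = 63
63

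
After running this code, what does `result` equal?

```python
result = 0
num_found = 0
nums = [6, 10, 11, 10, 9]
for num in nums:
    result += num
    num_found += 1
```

Let's trace through this code step by step.

Initialize: result = 0
Initialize: num_found = 0
Initialize: nums = [6, 10, 11, 10, 9]
Entering loop: for num in nums:

After execution: result = 46
46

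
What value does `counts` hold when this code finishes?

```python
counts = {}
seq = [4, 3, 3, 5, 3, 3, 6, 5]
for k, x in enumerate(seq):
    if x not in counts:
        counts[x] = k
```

Let's trace through this code step by step.

Initialize: counts = {}
Initialize: seq = [4, 3, 3, 5, 3, 3, 6, 5]
Entering loop: for k, x in enumerate(seq):

After execution: counts = {4: 0, 3: 1, 5: 3, 6: 6}
{4: 0, 3: 1, 5: 3, 6: 6}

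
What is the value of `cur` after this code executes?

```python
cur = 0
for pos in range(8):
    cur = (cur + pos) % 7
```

Let's trace through this code step by step.

Initialize: cur = 0
Entering loop: for pos in range(8):

After execution: cur = 0
0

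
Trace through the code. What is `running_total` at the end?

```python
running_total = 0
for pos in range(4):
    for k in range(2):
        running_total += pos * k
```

Let's trace through this code step by step.

Initialize: running_total = 0
Entering loop: for pos in range(4):

After execution: running_total = 6
6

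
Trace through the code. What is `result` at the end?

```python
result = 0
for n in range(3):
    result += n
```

Let's trace through this code step by step.

Initialize: result = 0
Entering loop: for n in range(3):

After execution: result = 3
3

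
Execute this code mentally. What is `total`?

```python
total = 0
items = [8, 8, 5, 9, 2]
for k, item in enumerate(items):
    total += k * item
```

Let's trace through this code step by step.

Initialize: total = 0
Initialize: items = [8, 8, 5, 9, 2]
Entering loop: for k, item in enumerate(items):

After execution: total = 53
53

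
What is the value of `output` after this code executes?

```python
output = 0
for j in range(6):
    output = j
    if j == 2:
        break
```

Let's trace through this code step by step.

Initialize: output = 0
Entering loop: for j in range(6):

After execution: output = 2
2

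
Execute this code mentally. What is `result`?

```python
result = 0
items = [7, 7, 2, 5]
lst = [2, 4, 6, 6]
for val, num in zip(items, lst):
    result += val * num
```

Let's trace through this code step by step.

Initialize: result = 0
Initialize: items = [7, 7, 2, 5]
Initialize: lst = [2, 4, 6, 6]
Entering loop: for val, num in zip(items, lst):

After execution: result = 84
84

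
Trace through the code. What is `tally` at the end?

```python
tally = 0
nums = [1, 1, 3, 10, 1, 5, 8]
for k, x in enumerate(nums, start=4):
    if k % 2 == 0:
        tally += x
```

Let's trace through this code step by step.

Initialize: tally = 0
Initialize: nums = [1, 1, 3, 10, 1, 5, 8]
Entering loop: for k, x in enumerate(nums, start=4):

After execution: tally = 13
13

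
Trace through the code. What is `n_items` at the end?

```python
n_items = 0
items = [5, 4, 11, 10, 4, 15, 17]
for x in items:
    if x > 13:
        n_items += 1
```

Let's trace through this code step by step.

Initialize: n_items = 0
Initialize: items = [5, 4, 11, 10, 4, 15, 17]
Entering loop: for x in items:

After execution: n_items = 2
2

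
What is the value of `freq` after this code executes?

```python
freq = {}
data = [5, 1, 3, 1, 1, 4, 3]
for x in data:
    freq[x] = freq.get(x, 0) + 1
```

Let's trace through this code step by step.

Initialize: freq = {}
Initialize: data = [5, 1, 3, 1, 1, 4, 3]
Entering loop: for x in data:

After execution: freq = {5: 1, 1: 3, 3: 2, 4: 1}
{5: 1, 1: 3, 3: 2, 4: 1}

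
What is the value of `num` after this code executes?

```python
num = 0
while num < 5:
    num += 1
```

Let's trace through this code step by step.

Initialize: num = 0
Entering loop: while num < 5:

After execution: num = 5
5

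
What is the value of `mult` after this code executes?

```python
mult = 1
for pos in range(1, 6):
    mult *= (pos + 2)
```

Let's trace through this code step by step.

Initialize: mult = 1
Entering loop: for pos in range(1, 6):

After execution: mult = 2520
2520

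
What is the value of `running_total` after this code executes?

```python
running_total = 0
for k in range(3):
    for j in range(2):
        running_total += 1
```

Let's trace through this code step by step.

Initialize: running_total = 0
Entering loop: for k in range(3):

After execution: running_total = 6
6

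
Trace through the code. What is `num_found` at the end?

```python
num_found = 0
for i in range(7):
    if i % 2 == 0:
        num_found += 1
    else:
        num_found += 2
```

Let's trace through this code step by step.

Initialize: num_found = 0
Entering loop: for i in range(7):

After execution: num_found = 10
10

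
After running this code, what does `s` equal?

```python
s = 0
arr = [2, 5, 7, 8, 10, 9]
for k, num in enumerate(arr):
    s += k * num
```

Let's trace through this code step by step.

Initialize: s = 0
Initialize: arr = [2, 5, 7, 8, 10, 9]
Entering loop: for k, num in enumerate(arr):

After execution: s = 128
128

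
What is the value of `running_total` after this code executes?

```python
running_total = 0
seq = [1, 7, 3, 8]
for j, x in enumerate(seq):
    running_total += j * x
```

Let's trace through this code step by step.

Initialize: running_total = 0
Initialize: seq = [1, 7, 3, 8]
Entering loop: for j, x in enumerate(seq):

After execution: running_total = 37
37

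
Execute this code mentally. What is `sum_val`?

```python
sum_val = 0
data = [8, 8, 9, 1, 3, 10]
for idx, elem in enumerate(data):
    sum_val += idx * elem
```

Let's trace through this code step by step.

Initialize: sum_val = 0
Initialize: data = [8, 8, 9, 1, 3, 10]
Entering loop: for idx, elem in enumerate(data):

After execution: sum_val = 91
91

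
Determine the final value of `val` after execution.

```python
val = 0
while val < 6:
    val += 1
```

Let's trace through this code step by step.

Initialize: val = 0
Entering loop: while val < 6:

After execution: val = 6
6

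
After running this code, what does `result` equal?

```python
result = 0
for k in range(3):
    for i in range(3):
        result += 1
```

Let's trace through this code step by step.

Initialize: result = 0
Entering loop: for k in range(3):

After execution: result = 9
9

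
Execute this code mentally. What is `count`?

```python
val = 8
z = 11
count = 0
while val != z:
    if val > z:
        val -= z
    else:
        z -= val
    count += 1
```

Let's trace through this code step by step.

Initialize: val = 8
Initialize: z = 11
Initialize: count = 0
Entering loop: while val != z:

After execution: count = 5
5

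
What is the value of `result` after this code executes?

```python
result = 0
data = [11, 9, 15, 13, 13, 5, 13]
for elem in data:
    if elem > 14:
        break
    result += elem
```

Let's trace through this code step by step.

Initialize: result = 0
Initialize: data = [11, 9, 15, 13, 13, 5, 13]
Entering loop: for elem in data:

After execution: result = 20
20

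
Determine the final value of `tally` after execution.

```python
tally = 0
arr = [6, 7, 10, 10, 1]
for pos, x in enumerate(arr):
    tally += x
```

Let's trace through this code step by step.

Initialize: tally = 0
Initialize: arr = [6, 7, 10, 10, 1]
Entering loop: for pos, x in enumerate(arr):

After execution: tally = 34
34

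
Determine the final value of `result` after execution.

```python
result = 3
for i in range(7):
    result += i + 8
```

Let's trace through this code step by step.

Initialize: result = 3
Entering loop: for i in range(7):

After execution: result = 80
80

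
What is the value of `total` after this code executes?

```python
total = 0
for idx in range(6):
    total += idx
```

Let's trace through this code step by step.

Initialize: total = 0
Entering loop: for idx in range(6):

After execution: total = 15
15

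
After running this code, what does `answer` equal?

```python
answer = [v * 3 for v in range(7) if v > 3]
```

Let's trace through this code step by step.

Initialize: answer = [v * 3 for v in range(7) if v > 3]

After execution: answer = [12, 15, 18]
[12, 15, 18]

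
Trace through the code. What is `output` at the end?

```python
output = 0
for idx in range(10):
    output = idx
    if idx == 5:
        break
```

Let's trace through this code step by step.

Initialize: output = 0
Entering loop: for idx in range(10):

After execution: output = 5
5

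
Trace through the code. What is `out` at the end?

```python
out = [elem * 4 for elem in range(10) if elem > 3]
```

Let's trace through this code step by step.

Initialize: out = [elem * 4 for elem in range(10) if elem > 3]

After execution: out = [16, 20, 24, 28, 32, 36]
[16, 20, 24, 28, 32, 36]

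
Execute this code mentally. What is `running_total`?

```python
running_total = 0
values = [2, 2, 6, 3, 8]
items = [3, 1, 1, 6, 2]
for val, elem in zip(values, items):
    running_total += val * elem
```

Let's trace through this code step by step.

Initialize: running_total = 0
Initialize: values = [2, 2, 6, 3, 8]
Initialize: items = [3, 1, 1, 6, 2]
Entering loop: for val, elem in zip(values, items):

After execution: running_total = 48
48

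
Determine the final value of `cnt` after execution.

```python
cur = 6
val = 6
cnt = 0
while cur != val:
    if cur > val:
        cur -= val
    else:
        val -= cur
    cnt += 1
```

Let's trace through this code step by step.

Initialize: cur = 6
Initialize: val = 6
Initialize: cnt = 0
Entering loop: while cur != val:

After execution: cnt = 0
0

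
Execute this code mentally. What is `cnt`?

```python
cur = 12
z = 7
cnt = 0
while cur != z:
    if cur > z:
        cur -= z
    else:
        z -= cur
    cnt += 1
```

Let's trace through this code step by step.

Initialize: cur = 12
Initialize: z = 7
Initialize: cnt = 0
Entering loop: while cur != z:

After execution: cnt = 5
5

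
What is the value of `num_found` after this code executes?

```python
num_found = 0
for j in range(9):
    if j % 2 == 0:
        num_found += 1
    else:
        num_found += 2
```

Let's trace through this code step by step.

Initialize: num_found = 0
Entering loop: for j in range(9):

After execution: num_found = 13
13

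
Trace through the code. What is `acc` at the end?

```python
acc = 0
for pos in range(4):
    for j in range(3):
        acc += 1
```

Let's trace through this code step by step.

Initialize: acc = 0
Entering loop: for pos in range(4):

After execution: acc = 12
12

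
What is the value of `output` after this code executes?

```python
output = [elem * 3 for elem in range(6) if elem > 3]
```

Let's trace through this code step by step.

Initialize: output = [elem * 3 for elem in range(6) if elem > 3]

After execution: output = [12, 15]
[12, 15]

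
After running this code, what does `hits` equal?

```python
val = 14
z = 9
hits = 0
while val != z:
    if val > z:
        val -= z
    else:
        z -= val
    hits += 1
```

Let's trace through this code step by step.

Initialize: val = 14
Initialize: z = 9
Initialize: hits = 0
Entering loop: while val != z:

After execution: hits = 6
6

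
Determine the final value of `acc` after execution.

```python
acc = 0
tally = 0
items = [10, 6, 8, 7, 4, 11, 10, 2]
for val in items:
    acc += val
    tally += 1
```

Let's trace through this code step by step.

Initialize: acc = 0
Initialize: tally = 0
Initialize: items = [10, 6, 8, 7, 4, 11, 10, 2]
Entering loop: for val in items:

After execution: acc = 58
58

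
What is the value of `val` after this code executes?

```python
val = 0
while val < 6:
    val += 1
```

Let's trace through this code step by step.

Initialize: val = 0
Entering loop: while val < 6:

After execution: val = 6
6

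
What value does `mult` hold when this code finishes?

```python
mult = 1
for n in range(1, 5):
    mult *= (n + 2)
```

Let's trace through this code step by step.

Initialize: mult = 1
Entering loop: for n in range(1, 5):

After execution: mult = 360
360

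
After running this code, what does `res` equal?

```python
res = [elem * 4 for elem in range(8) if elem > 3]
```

Let's trace through this code step by step.

Initialize: res = [elem * 4 for elem in range(8) if elem > 3]

After execution: res = [16, 20, 24, 28]
[16, 20, 24, 28]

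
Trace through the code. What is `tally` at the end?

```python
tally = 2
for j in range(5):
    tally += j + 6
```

Let's trace through this code step by step.

Initialize: tally = 2
Entering loop: for j in range(5):

After execution: tally = 42
42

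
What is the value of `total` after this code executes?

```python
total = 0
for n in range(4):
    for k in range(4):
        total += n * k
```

Let's trace through this code step by step.

Initialize: total = 0
Entering loop: for n in range(4):

After execution: total = 36
36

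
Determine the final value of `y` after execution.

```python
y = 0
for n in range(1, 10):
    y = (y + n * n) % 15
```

Let's trace through this code step by step.

Initialize: y = 0
Entering loop: for n in range(1, 10):

After execution: y = 0
0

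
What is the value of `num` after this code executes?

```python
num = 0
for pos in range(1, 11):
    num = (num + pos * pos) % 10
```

Let's trace through this code step by step.

Initialize: num = 0
Entering loop: for pos in range(1, 11):

After execution: num = 5
5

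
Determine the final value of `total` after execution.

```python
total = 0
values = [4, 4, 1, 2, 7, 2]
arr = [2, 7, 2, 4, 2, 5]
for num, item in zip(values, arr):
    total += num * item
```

Let's trace through this code step by step.

Initialize: total = 0
Initialize: values = [4, 4, 1, 2, 7, 2]
Initialize: arr = [2, 7, 2, 4, 2, 5]
Entering loop: for num, item in zip(values, arr):

After execution: total = 70
70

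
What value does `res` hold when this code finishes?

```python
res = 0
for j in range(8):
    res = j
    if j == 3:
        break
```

Let's trace through this code step by step.

Initialize: res = 0
Entering loop: for j in range(8):

After execution: res = 3
3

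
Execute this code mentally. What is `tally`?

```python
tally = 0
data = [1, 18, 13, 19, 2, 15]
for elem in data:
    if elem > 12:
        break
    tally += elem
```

Let's trace through this code step by step.

Initialize: tally = 0
Initialize: data = [1, 18, 13, 19, 2, 15]
Entering loop: for elem in data:

After execution: tally = 1
1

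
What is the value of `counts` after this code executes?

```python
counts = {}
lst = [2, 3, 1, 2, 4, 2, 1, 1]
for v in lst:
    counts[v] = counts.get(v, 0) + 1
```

Let's trace through this code step by step.

Initialize: counts = {}
Initialize: lst = [2, 3, 1, 2, 4, 2, 1, 1]
Entering loop: for v in lst:

After execution: counts = {2: 3, 3: 1, 1: 3, 4: 1}
{2: 3, 3: 1, 1: 3, 4: 1}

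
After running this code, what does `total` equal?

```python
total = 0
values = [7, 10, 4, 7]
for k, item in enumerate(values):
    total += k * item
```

Let's trace through this code step by step.

Initialize: total = 0
Initialize: values = [7, 10, 4, 7]
Entering loop: for k, item in enumerate(values):

After execution: total = 39
39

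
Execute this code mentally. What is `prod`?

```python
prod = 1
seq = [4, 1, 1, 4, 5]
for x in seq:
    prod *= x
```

Let's trace through this code step by step.

Initialize: prod = 1
Initialize: seq = [4, 1, 1, 4, 5]
Entering loop: for x in seq:

After execution: prod = 80
80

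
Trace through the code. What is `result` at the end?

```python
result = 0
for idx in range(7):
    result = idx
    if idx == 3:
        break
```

Let's trace through this code step by step.

Initialize: result = 0
Entering loop: for idx in range(7):

After execution: result = 3
3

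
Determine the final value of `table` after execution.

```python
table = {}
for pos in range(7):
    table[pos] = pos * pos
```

Let's trace through this code step by step.

Initialize: table = {}
Entering loop: for pos in range(7):

After execution: table = {0: 0, 1: 1, 2: 4, 3: 9, 4: 16, 5: 25, 6: 36}
{0: 0, 1: 1, 2: 4, 3: 9, 4: 16, 5: 25, 6: 36}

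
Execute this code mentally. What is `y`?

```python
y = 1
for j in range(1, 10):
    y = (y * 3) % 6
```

Let's trace through this code step by step.

Initialize: y = 1
Entering loop: for j in range(1, 10):

After execution: y = 3
3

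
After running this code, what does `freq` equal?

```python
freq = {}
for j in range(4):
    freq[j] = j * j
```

Let's trace through this code step by step.

Initialize: freq = {}
Entering loop: for j in range(4):

After execution: freq = {0: 0, 1: 1, 2: 4, 3: 9}
{0: 0, 1: 1, 2: 4, 3: 9}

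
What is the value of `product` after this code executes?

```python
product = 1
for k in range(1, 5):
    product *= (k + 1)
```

Let's trace through this code step by step.

Initialize: product = 1
Entering loop: for k in range(1, 5):

After execution: product = 120
120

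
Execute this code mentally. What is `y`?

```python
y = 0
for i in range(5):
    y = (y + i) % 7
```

Let's trace through this code step by step.

Initialize: y = 0
Entering loop: for i in range(5):

After execution: y = 3
3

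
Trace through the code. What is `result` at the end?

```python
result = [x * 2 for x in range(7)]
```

Let's trace through this code step by step.

Initialize: result = [x * 2 for x in range(7)]

After execution: result = [0, 2, 4, 6, 8, 10, 12]
[0, 2, 4, 6, 8, 10, 12]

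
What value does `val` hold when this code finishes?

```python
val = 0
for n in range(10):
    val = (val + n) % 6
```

Let's trace through this code step by step.

Initialize: val = 0
Entering loop: for n in range(10):

After execution: val = 3
3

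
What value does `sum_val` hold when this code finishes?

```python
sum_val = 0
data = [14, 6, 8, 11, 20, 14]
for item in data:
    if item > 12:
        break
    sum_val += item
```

Let's trace through this code step by step.

Initialize: sum_val = 0
Initialize: data = [14, 6, 8, 11, 20, 14]
Entering loop: for item in data:

After execution: sum_val = 0
0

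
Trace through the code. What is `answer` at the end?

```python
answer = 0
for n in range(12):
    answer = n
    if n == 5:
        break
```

Let's trace through this code step by step.

Initialize: answer = 0
Entering loop: for n in range(12):

After execution: answer = 5
5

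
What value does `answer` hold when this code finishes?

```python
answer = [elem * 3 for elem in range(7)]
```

Let's trace through this code step by step.

Initialize: answer = [elem * 3 for elem in range(7)]

After execution: answer = [0, 3, 6, 9, 12, 15, 18]
[0, 3, 6, 9, 12, 15, 18]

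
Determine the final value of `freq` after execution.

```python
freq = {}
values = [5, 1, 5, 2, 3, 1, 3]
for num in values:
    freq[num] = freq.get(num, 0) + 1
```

Let's trace through this code step by step.

Initialize: freq = {}
Initialize: values = [5, 1, 5, 2, 3, 1, 3]
Entering loop: for num in values:

After execution: freq = {5: 2, 1: 2, 2: 1, 3: 2}
{5: 2, 1: 2, 2: 1, 3: 2}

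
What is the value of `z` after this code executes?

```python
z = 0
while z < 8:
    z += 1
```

Let's trace through this code step by step.

Initialize: z = 0
Entering loop: while z < 8:

After execution: z = 8
8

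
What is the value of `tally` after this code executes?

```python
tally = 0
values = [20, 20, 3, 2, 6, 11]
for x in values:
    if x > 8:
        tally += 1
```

Let's trace through this code step by step.

Initialize: tally = 0
Initialize: values = [20, 20, 3, 2, 6, 11]
Entering loop: for x in values:

After execution: tally = 3
3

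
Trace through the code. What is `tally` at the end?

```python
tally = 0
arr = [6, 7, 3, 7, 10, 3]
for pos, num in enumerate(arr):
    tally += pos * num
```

Let's trace through this code step by step.

Initialize: tally = 0
Initialize: arr = [6, 7, 3, 7, 10, 3]
Entering loop: for pos, num in enumerate(arr):

After execution: tally = 89
89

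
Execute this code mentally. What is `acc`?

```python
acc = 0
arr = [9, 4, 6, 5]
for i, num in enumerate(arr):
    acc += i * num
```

Let's trace through this code step by step.

Initialize: acc = 0
Initialize: arr = [9, 4, 6, 5]
Entering loop: for i, num in enumerate(arr):

After execution: acc = 31
31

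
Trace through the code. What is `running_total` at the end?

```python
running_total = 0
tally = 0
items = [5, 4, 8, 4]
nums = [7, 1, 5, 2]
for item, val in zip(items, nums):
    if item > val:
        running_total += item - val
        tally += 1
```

Let's trace through this code step by step.

Initialize: running_total = 0
Initialize: tally = 0
Initialize: items = [5, 4, 8, 4]
Initialize: nums = [7, 1, 5, 2]
Entering loop: for item, val in zip(items, nums):

After execution: running_total = 8
8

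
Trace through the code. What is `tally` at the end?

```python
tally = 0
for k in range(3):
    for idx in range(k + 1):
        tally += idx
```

Let's trace through this code step by step.

Initialize: tally = 0
Entering loop: for k in range(3):

After execution: tally = 4
4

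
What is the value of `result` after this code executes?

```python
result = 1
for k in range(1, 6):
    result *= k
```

Let's trace through this code step by step.

Initialize: result = 1
Entering loop: for k in range(1, 6):

After execution: result = 120
120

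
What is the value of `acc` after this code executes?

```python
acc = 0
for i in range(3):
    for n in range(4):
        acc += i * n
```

Let's trace through this code step by step.

Initialize: acc = 0
Entering loop: for i in range(3):

After execution: acc = 18
18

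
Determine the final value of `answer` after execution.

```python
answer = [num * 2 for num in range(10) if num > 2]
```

Let's trace through this code step by step.

Initialize: answer = [num * 2 for num in range(10) if num > 2]

After execution: answer = [6, 8, 10, 12, 14, 16, 18]
[6, 8, 10, 12, 14, 16, 18]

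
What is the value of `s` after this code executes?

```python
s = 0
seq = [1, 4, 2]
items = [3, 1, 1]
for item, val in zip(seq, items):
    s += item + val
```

Let's trace through this code step by step.

Initialize: s = 0
Initialize: seq = [1, 4, 2]
Initialize: items = [3, 1, 1]
Entering loop: for item, val in zip(seq, items):

After execution: s = 12
12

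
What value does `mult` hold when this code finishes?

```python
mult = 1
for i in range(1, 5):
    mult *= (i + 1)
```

Let's trace through this code step by step.

Initialize: mult = 1
Entering loop: for i in range(1, 5):

After execution: mult = 120
120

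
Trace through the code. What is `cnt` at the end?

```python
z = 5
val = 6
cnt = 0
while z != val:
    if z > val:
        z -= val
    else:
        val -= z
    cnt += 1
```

Let's trace through this code step by step.

Initialize: z = 5
Initialize: val = 6
Initialize: cnt = 0
Entering loop: while z != val:

After execution: cnt = 5
5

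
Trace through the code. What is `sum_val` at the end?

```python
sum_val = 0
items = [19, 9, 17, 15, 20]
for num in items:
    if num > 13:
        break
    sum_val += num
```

Let's trace through this code step by step.

Initialize: sum_val = 0
Initialize: items = [19, 9, 17, 15, 20]
Entering loop: for num in items:

After execution: sum_val = 0
0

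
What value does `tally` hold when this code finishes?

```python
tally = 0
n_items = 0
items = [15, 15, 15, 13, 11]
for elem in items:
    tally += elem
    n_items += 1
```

Let's trace through this code step by step.

Initialize: tally = 0
Initialize: n_items = 0
Initialize: items = [15, 15, 15, 13, 11]
Entering loop: for elem in items:

After execution: tally = 69
69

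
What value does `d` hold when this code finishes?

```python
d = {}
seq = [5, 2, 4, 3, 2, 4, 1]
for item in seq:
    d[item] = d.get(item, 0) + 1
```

Let's trace through this code step by step.

Initialize: d = {}
Initialize: seq = [5, 2, 4, 3, 2, 4, 1]
Entering loop: for item in seq:

After execution: d = {5: 1, 2: 2, 4: 2, 3: 1, 1: 1}
{5: 1, 2: 2, 4: 2, 3: 1, 1: 1}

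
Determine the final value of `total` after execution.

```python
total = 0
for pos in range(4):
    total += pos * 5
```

Let's trace through this code step by step.

Initialize: total = 0
Entering loop: for pos in range(4):

After execution: total = 30
30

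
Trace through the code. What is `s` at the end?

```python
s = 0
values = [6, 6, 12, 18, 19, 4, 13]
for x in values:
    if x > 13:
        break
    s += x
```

Let's trace through this code step by step.

Initialize: s = 0
Initialize: values = [6, 6, 12, 18, 19, 4, 13]
Entering loop: for x in values:

After execution: s = 24
24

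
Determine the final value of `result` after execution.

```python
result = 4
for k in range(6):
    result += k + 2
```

Let's trace through this code step by step.

Initialize: result = 4
Entering loop: for k in range(6):

After execution: result = 31
31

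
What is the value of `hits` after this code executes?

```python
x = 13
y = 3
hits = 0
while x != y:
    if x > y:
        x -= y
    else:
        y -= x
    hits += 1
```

Let's trace through this code step by step.

Initialize: x = 13
Initialize: y = 3
Initialize: hits = 0
Entering loop: while x != y:

After execution: hits = 6
6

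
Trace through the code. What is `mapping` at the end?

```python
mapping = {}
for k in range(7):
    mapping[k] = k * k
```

Let's trace through this code step by step.

Initialize: mapping = {}
Entering loop: for k in range(7):

After execution: mapping = {0: 0, 1: 1, 2: 4, 3: 9, 4: 16, 5: 25, 6: 36}
{0: 0, 1: 1, 2: 4, 3: 9, 4: 16, 5: 25, 6: 36}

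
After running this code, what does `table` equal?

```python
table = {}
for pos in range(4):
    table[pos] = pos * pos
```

Let's trace through this code step by step.

Initialize: table = {}
Entering loop: for pos in range(4):

After execution: table = {0: 0, 1: 1, 2: 4, 3: 9}
{0: 0, 1: 1, 2: 4, 3: 9}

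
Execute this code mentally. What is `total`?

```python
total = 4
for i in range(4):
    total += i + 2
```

Let's trace through this code step by step.

Initialize: total = 4
Entering loop: for i in range(4):

After execution: total = 18
18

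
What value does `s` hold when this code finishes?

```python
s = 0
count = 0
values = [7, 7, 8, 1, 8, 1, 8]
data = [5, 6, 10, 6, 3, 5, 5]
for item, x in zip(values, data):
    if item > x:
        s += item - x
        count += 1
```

Let's trace through this code step by step.

Initialize: s = 0
Initialize: count = 0
Initialize: values = [7, 7, 8, 1, 8, 1, 8]
Initialize: data = [5, 6, 10, 6, 3, 5, 5]
Entering loop: for item, x in zip(values, data):

After execution: s = 11
11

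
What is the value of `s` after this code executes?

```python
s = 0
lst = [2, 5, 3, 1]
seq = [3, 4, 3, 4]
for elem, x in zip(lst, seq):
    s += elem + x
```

Let's trace through this code step by step.

Initialize: s = 0
Initialize: lst = [2, 5, 3, 1]
Initialize: seq = [3, 4, 3, 4]
Entering loop: for elem, x in zip(lst, seq):

After execution: s = 25
25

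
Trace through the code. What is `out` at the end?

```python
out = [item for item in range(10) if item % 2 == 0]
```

Let's trace through this code step by step.

Initialize: out = [item for item in range(10) if item % 2 == 0]

After execution: out = [0, 2, 4, 6, 8]
[0, 2, 4, 6, 8]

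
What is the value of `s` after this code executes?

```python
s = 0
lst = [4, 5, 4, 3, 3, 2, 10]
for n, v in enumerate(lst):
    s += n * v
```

Let's trace through this code step by step.

Initialize: s = 0
Initialize: lst = [4, 5, 4, 3, 3, 2, 10]
Entering loop: for n, v in enumerate(lst):

After execution: s = 104
104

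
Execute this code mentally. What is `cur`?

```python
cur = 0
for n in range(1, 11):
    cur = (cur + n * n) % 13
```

Let's trace through this code step by step.

Initialize: cur = 0
Entering loop: for n in range(1, 11):

After execution: cur = 8
8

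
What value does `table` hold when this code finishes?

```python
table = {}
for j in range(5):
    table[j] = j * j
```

Let's trace through this code step by step.

Initialize: table = {}
Entering loop: for j in range(5):

After execution: table = {0: 0, 1: 1, 2: 4, 3: 9, 4: 16}
{0: 0, 1: 1, 2: 4, 3: 9, 4: 16}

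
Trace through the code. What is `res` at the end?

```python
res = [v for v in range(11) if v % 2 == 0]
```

Let's trace through this code step by step.

Initialize: res = [v for v in range(11) if v % 2 == 0]

After execution: res = [0, 2, 4, 6, 8, 10]
[0, 2, 4, 6, 8, 10]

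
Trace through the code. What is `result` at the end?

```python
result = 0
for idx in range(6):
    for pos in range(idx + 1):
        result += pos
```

Let's trace through this code step by step.

Initialize: result = 0
Entering loop: for idx in range(6):

After execution: result = 35
35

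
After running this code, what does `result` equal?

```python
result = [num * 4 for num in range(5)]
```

Let's trace through this code step by step.

Initialize: result = [num * 4 for num in range(5)]

After execution: result = [0, 4, 8, 12, 16]
[0, 4, 8, 12, 16]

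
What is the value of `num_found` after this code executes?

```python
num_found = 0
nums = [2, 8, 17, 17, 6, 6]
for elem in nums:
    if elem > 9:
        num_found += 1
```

Let's trace through this code step by step.

Initialize: num_found = 0
Initialize: nums = [2, 8, 17, 17, 6, 6]
Entering loop: for elem in nums:

After execution: num_found = 2
2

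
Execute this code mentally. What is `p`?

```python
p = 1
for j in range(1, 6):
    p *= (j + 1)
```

Let's trace through this code step by step.

Initialize: p = 1
Entering loop: for j in range(1, 6):

After execution: p = 720
720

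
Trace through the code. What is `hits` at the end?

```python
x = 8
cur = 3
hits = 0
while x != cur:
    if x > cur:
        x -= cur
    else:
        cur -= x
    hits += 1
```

Let's trace through this code step by step.

Initialize: x = 8
Initialize: cur = 3
Initialize: hits = 0
Entering loop: while x != cur:

After execution: hits = 4
4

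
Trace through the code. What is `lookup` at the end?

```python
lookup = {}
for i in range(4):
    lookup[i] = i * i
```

Let's trace through this code step by step.

Initialize: lookup = {}
Entering loop: for i in range(4):

After execution: lookup = {0: 0, 1: 1, 2: 4, 3: 9}
{0: 0, 1: 1, 2: 4, 3: 9}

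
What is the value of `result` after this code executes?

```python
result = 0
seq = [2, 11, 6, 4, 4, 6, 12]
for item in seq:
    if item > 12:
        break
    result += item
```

Let's trace through this code step by step.

Initialize: result = 0
Initialize: seq = [2, 11, 6, 4, 4, 6, 12]
Entering loop: for item in seq:

After execution: result = 45
45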